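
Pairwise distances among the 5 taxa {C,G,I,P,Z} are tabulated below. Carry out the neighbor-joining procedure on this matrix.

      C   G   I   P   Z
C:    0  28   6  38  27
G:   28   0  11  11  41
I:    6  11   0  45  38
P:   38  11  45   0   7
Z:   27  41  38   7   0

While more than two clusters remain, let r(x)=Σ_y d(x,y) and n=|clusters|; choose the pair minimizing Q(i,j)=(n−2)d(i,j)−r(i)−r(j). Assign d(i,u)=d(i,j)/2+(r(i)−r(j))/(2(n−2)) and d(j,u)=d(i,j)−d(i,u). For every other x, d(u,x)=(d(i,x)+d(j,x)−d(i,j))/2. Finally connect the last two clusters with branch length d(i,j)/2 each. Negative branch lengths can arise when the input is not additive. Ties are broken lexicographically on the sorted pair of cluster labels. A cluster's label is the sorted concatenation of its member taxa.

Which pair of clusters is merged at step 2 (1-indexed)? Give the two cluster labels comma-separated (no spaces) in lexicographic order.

C,I

1. join P+Z (d=7, Q=-193) ⇒ PZ; edges |P|=3/2, |Z|=11/2
  updated: d(C,PZ)=29, d(G,PZ)=45/2, d(I,PZ)=38
2. join C+I (d=6, Q=-106) ⇒ CI; edges |C|=5, |I|=1
  updated: d(CI,G)=33/2, d(CI,PZ)=61/2
3. join CI+G (d=33/2, Q=-139/2) ⇒ CGI; edges |CI|=49/4, |G|=17/4
  updated: d(CGI,PZ)=73/4
4. join CGI+PZ (d=73/4) ⇒ CGIPZ; edges |CGI|=73/8, |PZ|=73/8
final tree: (((C:5,I:1):49/4,G:17/4):73/8,(P:3/2,Z:11/2):73/8)
total length: 191/4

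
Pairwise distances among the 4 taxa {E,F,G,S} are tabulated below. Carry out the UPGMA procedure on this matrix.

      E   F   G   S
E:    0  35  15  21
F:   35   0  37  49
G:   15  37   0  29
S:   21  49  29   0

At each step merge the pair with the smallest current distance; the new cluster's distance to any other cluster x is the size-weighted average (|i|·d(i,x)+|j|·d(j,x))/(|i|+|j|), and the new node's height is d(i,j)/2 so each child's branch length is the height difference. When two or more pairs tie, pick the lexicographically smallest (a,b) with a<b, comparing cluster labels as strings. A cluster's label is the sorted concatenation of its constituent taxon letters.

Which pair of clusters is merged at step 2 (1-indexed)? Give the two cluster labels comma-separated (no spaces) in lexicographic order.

EG,S

step 1: merge (E,G) at d=15; branch lengths E→15/2, G→15/2; new cluster EG
  updated: d(EG,F)=36, d(EG,S)=25
step 2: merge (EG,S) at d=25; branch lengths EG→5, S→25/2; new cluster EGS
  updated: d(EGS,F)=121/3
step 3: merge (EGS,F) at d=121/3; branch lengths EGS→23/3, F→121/6; new cluster EFGS
final tree: (((E:15/2,G:15/2):5,S:25/2):23/3,F:121/6)
total length: 181/3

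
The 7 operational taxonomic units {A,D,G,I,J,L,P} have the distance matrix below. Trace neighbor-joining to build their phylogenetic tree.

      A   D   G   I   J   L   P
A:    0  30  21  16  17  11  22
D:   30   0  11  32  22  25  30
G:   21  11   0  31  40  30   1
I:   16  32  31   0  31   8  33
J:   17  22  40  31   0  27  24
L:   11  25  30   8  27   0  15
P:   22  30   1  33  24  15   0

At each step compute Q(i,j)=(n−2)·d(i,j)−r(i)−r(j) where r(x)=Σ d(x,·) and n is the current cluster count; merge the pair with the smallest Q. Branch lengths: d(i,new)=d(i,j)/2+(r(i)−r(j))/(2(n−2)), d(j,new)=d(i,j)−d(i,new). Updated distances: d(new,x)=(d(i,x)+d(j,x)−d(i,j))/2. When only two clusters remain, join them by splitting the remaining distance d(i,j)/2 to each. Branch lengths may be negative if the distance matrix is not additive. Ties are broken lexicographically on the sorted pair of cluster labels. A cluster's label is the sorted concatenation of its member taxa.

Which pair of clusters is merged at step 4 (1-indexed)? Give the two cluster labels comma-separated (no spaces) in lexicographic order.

1. join G+P (d=1, Q=-254) ⇒ GP; edges |G|=7/5, |P|=-2/5
  updated: d(A,GP)=21, d(D,GP)=20, d(GP,I)=63/2, d(GP,J)=63/2, d(GP,L)=22
2. join I+L (d=8, Q=-359/2) ⇒ IL; edges |I|=115/16, |L|=13/16
  updated: d(A,IL)=19/2, d(D,IL)=49/2, d(GP,IL)=91/4, d(IL,J)=25
3. join D+GP (d=20, Q=-527/4) ⇒ DGP; edges |D|=245/24, |GP|=235/24
  updated: d(A,DGP)=31/2, d(DGP,IL)=109/8, d(DGP,J)=67/4
4. join A+IL (d=19/2, Q=-569/8) ⇒ AIL; edges |A|=103/32, |IL|=201/32
  updated: d(AIL,DGP)=157/16, d(AIL,J)=65/4
5. join AIL+DGP (d=157/16, Q=-685/16) ⇒ ADGILP; edges |AIL|=149/32, |DGP|=165/32
  updated: d(ADGILP,J)=371/32
6. join ADGILP+J (d=371/32) ⇒ ADGIJLP; edges |ADGILP|=371/64, |J|=371/64
final tree: (((A:103/32,(I:115/16,L:13/16):201/32):149/32,(D:245/24,(G:7/5,P:-2/5):235/24):165/32):371/64,J:371/64)
total length: 1917/32

A,IL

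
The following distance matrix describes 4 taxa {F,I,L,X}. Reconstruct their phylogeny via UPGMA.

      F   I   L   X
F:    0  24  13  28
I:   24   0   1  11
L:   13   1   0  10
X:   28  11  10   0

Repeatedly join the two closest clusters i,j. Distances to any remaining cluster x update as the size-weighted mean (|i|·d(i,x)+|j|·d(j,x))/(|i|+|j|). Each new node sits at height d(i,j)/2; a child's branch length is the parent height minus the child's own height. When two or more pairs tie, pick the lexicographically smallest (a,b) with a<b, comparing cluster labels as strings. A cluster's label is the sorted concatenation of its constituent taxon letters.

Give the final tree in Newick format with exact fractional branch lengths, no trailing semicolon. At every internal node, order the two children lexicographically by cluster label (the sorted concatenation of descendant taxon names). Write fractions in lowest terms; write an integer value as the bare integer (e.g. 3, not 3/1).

step 1: merge (I,L) at d=1; branch lengths I→1/2, L→1/2; new cluster IL
  updated: d(F,IL)=37/2, d(IL,X)=21/2
step 2: merge (IL,X) at d=21/2; branch lengths IL→19/4, X→21/4; new cluster ILX
  updated: d(F,ILX)=65/3
step 3: merge (F,ILX) at d=65/3; branch lengths F→65/6, ILX→67/12; new cluster FILX
final tree: (F:65/6,((I:1/2,L:1/2):19/4,X:21/4):67/12)
total length: 329/12

(F:65/6,((I:1/2,L:1/2):19/4,X:21/4):67/12)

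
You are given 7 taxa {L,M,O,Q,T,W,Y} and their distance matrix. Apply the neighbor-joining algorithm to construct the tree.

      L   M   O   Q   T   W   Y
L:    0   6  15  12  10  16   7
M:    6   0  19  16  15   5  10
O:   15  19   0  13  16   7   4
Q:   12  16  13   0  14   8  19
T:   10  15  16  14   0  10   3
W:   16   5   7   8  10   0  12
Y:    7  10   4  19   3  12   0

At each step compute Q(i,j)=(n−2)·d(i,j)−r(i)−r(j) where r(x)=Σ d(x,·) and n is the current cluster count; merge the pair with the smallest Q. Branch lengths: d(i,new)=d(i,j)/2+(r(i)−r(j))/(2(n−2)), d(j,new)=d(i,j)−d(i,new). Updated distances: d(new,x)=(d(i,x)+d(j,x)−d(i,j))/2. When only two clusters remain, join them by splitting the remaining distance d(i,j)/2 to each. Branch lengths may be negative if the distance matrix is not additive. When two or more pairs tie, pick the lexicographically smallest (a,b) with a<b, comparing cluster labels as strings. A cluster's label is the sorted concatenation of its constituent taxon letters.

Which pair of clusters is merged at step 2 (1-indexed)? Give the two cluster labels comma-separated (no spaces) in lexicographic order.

L,M

step 1: merge (O,Y) at d=4, Q=-109; branch lengths O→39/10, Y→1/10; new cluster OY
  updated: d(L,OY)=9, d(M,OY)=25/2, d(OY,Q)=14, d(OY,T)=15/2, d(OY,W)=15/2
step 2: merge (L,M) at d=6, Q=-167/2; branch lengths L→45/16, M→51/16; new cluster LM
  updated: d(LM,OY)=31/4, d(LM,Q)=11, d(LM,T)=19/2, d(LM,W)=15/2
step 3: merge (Q,W) at d=8, Q=-56; branch lengths Q→19/3, W→5/3; new cluster QW
  updated: d(LM,QW)=21/4, d(OY,QW)=27/4, d(QW,T)=8
step 4: merge (LM,QW) at d=21/4, Q=-32; branch lengths LM→13/4, QW→2; new cluster LMQW
  updated: d(LMQW,OY)=37/8, d(LMQW,T)=49/8
step 5: merge (LMQW,OY) at d=37/8, Q=-73/4; branch lengths LMQW→13/8, OY→3; new cluster LMOQWY
  updated: d(LMOQWY,T)=9/2
step 6: merge (LMOQWY,T) at d=9/2; branch lengths LMOQWY→9/4, T→9/4; new cluster LMOQTWY
final tree: ((((L:45/16,M:51/16):13/4,(Q:19/3,W:5/3):2):13/8,(O:39/10,Y:1/10):3):9/4,T:9/4)
total length: 259/8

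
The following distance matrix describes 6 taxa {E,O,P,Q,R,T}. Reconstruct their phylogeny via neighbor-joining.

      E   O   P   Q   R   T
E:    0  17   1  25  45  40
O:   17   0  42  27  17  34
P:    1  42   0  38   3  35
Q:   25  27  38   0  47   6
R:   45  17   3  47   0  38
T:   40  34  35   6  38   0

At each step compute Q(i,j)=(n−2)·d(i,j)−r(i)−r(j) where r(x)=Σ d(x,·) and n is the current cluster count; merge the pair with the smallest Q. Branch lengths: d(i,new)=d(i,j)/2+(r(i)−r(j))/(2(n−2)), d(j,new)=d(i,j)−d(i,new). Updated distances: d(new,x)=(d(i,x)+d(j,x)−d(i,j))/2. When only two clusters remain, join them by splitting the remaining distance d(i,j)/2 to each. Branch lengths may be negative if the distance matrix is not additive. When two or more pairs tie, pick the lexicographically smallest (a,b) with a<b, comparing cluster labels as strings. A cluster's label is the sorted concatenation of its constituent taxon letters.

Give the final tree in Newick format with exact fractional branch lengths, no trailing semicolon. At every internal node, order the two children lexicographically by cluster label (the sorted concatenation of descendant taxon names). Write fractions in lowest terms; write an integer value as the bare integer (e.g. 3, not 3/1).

(((E:53/8,(P:-8/3,R:17/3):119/8):23/8,O:71/8):149/16,(Q:7/4,T:17/4):149/16)

1. join Q+T (d=6, Q=-272) ⇒ QT; edges |Q|=7/4, |T|=17/4
  updated: d(E,QT)=59/2, d(O,QT)=55/2, d(P,QT)=67/2, d(QT,R)=79/2
2. join P+R (d=3, Q=-175) ⇒ PR; edges |P|=-8/3, |R|=17/3
  updated: d(E,PR)=43/2, d(O,PR)=28, d(PR,QT)=35
3. join E+PR (d=43/2, Q=-219/2) ⇒ EPR; edges |E|=53/8, |PR|=119/8
  updated: d(EPR,O)=47/4, d(EPR,QT)=43/2
4. join EPR+O (d=47/4, Q=-243/4) ⇒ EOPR; edges |EPR|=23/8, |O|=71/8
  updated: d(EOPR,QT)=149/8
5. join EOPR+QT (d=149/8) ⇒ EOPQRT; edges |EOPR|=149/16, |QT|=149/16
final tree: (((E:53/8,(P:-8/3,R:17/3):119/8):23/8,O:71/8):149/16,(Q:7/4,T:17/4):149/16)
total length: 487/8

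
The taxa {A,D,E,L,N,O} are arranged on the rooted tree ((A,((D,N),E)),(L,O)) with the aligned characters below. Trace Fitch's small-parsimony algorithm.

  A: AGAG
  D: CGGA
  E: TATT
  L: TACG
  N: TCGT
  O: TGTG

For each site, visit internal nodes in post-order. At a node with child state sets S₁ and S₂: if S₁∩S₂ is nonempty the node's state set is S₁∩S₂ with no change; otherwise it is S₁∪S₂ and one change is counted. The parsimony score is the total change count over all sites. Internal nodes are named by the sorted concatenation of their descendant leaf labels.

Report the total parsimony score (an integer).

10

[col 0] DN: children D:{C}, N:{T} ∪→ {C,T}; cost 1
[col 0] DEN: children DN:{C,T}, E:{T} ∩→ {T}; cost 0
[col 0] ADEN: children A:{A}, DEN:{T} ∪→ {A,T}; cost 1
[col 0] LO: children L:{T}, O:{T} ∩→ {T}; cost 0
[col 0] ADELNO: children ADEN:{A,T}, LO:{T} ∩→ {T}; cost 0
[col 1] DN: children D:{G}, N:{C} ∪→ {C,G}; cost 1
[col 1] DEN: children DN:{C,G}, E:{A} ∪→ {A,C,G}; cost 1
[col 1] ADEN: children A:{G}, DEN:{A,C,G} ∩→ {G}; cost 0
[col 1] LO: children L:{A}, O:{G} ∪→ {A,G}; cost 1
[col 1] ADELNO: children ADEN:{G}, LO:{A,G} ∩→ {G}; cost 0
[col 2] DN: children D:{G}, N:{G} ∩→ {G}; cost 0
[col 2] DEN: children DN:{G}, E:{T} ∪→ {G,T}; cost 1
[col 2] ADEN: children A:{A}, DEN:{G,T} ∪→ {A,G,T}; cost 1
[col 2] LO: children L:{C}, O:{T} ∪→ {C,T}; cost 1
[col 2] ADELNO: children ADEN:{A,G,T}, LO:{C,T} ∩→ {T}; cost 0
[col 3] DN: children D:{A}, N:{T} ∪→ {A,T}; cost 1
[col 3] DEN: children DN:{A,T}, E:{T} ∩→ {T}; cost 0
[col 3] ADEN: children A:{G}, DEN:{T} ∪→ {G,T}; cost 1
[col 3] LO: children L:{G}, O:{G} ∩→ {G}; cost 0
[col 3] ADELNO: children ADEN:{G,T}, LO:{G} ∩→ {G}; cost 0
per-site changes: [2, 3, 3, 2]; total = 10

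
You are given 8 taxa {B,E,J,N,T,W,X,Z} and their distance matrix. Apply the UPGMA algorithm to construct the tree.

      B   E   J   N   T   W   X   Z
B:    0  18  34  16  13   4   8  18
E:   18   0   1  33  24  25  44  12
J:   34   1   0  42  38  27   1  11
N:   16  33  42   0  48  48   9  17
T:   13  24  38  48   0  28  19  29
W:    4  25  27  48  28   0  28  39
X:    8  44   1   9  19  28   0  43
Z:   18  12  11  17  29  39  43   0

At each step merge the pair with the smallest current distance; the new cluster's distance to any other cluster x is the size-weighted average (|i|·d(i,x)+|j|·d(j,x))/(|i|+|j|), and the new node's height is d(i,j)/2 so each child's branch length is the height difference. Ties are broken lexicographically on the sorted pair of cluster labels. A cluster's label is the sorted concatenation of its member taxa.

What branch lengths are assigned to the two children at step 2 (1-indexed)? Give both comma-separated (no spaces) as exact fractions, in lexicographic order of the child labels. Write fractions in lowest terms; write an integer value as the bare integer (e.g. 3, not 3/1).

1. join E+J (d=1) ⇒ EJ; edges |E|=1/2, |J|=1/2
  updated: d(B,EJ)=26, d(EJ,N)=75/2, d(EJ,T)=31, d(EJ,W)=26, d(EJ,X)=45/2, d(EJ,Z)=23/2
2. join B+W (d=4) ⇒ BW; edges |B|=2, |W|=2
  updated: d(BW,EJ)=26, d(BW,N)=32, d(BW,T)=41/2, d(BW,X)=18, d(BW,Z)=57/2
3. join N+X (d=9) ⇒ NX; edges |N|=9/2, |X|=9/2
  updated: d(BW,NX)=25, d(EJ,NX)=30, d(NX,T)=67/2, d(NX,Z)=30
4. join EJ+Z (d=23/2) ⇒ EJZ; edges |EJ|=21/4, |Z|=23/4
  updated: d(BW,EJZ)=161/6, d(EJZ,NX)=30, d(EJZ,T)=91/3
5. join BW+T (d=41/2) ⇒ BTW; edges |BW|=33/4, |T|=41/4
  updated: d(BTW,EJZ)=28, d(BTW,NX)=167/6
6. join BTW+NX (d=167/6) ⇒ BNTWX; edges |BTW|=11/3, |NX|=113/12
  updated: d(BNTWX,EJZ)=144/5
7. join BNTWX+EJZ (d=144/5) ⇒ BEJNTWXZ; edges |BNTWX|=29/60, |EJZ|=173/20
final tree: ((((B:2,W:2):33/4,T:41/4):11/3,(N:9/2,X:9/2):113/12):29/60,((E:1/2,J:1/2):21/4,Z:23/4):173/20)
total length: 3943/60

2,2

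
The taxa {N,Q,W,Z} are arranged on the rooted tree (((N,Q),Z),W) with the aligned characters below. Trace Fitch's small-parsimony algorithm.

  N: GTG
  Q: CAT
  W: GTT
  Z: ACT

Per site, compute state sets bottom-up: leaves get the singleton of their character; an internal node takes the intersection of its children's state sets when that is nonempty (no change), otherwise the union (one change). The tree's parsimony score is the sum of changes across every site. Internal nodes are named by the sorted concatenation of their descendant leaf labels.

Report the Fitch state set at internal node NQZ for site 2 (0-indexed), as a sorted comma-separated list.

[col 0] NQ: children N:{G}, Q:{C} ∪→ {C,G}; cost 1
[col 0] NQZ: children NQ:{C,G}, Z:{A} ∪→ {A,C,G}; cost 1
[col 0] NQWZ: children NQZ:{A,C,G}, W:{G} ∩→ {G}; cost 0
[col 1] NQ: children N:{T}, Q:{A} ∪→ {A,T}; cost 1
[col 1] NQZ: children NQ:{A,T}, Z:{C} ∪→ {A,C,T}; cost 1
[col 1] NQWZ: children NQZ:{A,C,T}, W:{T} ∩→ {T}; cost 0
[col 2] NQ: children N:{G}, Q:{T} ∪→ {G,T}; cost 1
[col 2] NQZ: children NQ:{G,T}, Z:{T} ∩→ {T}; cost 0
[col 2] NQWZ: children NQZ:{T}, W:{T} ∩→ {T}; cost 0
per-site changes: [2, 2, 1]; total = 5

T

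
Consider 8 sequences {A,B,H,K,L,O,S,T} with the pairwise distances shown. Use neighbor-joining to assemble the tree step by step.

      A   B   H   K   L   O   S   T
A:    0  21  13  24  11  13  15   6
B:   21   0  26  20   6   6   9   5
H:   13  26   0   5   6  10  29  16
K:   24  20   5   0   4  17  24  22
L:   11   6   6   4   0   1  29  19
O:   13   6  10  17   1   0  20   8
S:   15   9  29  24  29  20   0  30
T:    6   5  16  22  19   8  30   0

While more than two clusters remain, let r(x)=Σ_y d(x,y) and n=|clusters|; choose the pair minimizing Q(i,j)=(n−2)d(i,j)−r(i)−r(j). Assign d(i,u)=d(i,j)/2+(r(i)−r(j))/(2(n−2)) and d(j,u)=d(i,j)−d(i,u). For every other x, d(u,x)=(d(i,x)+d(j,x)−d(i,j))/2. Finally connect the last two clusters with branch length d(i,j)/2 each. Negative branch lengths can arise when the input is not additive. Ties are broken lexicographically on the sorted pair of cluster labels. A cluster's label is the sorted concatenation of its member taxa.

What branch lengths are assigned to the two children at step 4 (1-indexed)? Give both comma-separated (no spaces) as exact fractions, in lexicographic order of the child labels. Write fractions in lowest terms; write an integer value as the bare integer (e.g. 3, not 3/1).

iteration 1: select B,S (d=9, Q=-195); attach at lengths (-3/4, 39/4); label the merged cluster BS
  updated: d(A,BS)=27/2, d(BS,H)=23, d(BS,K)=35/2, d(BS,L)=13, d(BS,O)=17/2, d(BS,T)=13
iteration 2: select H,K (d=5, Q=-275/2); attach at lengths (17/20, 83/20); label the merged cluster HK
  updated: d(A,HK)=16, d(BS,HK)=71/4, d(HK,L)=5/2, d(HK,O)=11, d(HK,T)=33/2
iteration 3: select HK,L (d=5/2, Q=-401/4); attach at lengths (109/32, -29/32); label the merged cluster HKL
  updated: d(A,HKL)=49/4, d(BS,HKL)=113/8, d(HKL,O)=19/4, d(HKL,T)=33/2
iteration 4: select A,T (d=6, Q=-281/4); attach at lengths (77/24, 67/24); label the merged cluster AT
  updated: d(AT,BS)=41/4, d(AT,HKL)=91/8, d(AT,O)=15/2
iteration 5: select AT,BS (d=41/4, Q=-83/2); attach at lengths (67/16, 97/16); label the merged cluster ABST
  updated: d(ABST,HKL)=61/8, d(ABST,O)=23/8
iteration 6: select ABST,HKL (d=61/8, Q=-61/4); attach at lengths (23/8, 19/4); label the merged cluster ABHKLST
  updated: d(ABHKLST,O)=0
iteration 7: select ABHKLST,O (d=0); attach at lengths (0, 0); label the merged cluster ABHKLOST
final tree: ((((A:77/24,T:67/24):67/16,(B:-3/4,S:39/4):97/16):23/8,((H:17/20,K:83/20):109/32,L:-29/32):19/4):0,O:0)
total length: 323/8

77/24,67/24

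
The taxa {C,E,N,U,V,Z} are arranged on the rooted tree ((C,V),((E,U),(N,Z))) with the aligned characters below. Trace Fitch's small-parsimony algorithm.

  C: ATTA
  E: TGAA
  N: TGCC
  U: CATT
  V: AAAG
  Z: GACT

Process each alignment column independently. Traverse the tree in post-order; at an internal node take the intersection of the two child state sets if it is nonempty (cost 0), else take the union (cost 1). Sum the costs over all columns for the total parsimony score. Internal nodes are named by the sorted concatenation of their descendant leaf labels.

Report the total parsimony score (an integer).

site 0, node CV: C={A} ∩ V={A} → {A} (+0)
site 0, node EU: E={T} ∪ U={C} → {C,T} (+1)
site 0, node NZ: N={T} ∪ Z={G} → {G,T} (+1)
site 0, node ENUZ: EU={C,T} ∩ NZ={G,T} → {T} (+0)
site 0, node CENUVZ: CV={A} ∪ ENUZ={T} → {A,T} (+1)
site 1, node CV: C={T} ∪ V={A} → {A,T} (+1)
site 1, node EU: E={G} ∪ U={A} → {A,G} (+1)
site 1, node NZ: N={G} ∪ Z={A} → {A,G} (+1)
site 1, node ENUZ: EU={A,G} ∩ NZ={A,G} → {A,G} (+0)
site 1, node CENUVZ: CV={A,T} ∩ ENUZ={A,G} → {A} (+0)
site 2, node CV: C={T} ∪ V={A} → {A,T} (+1)
site 2, node EU: E={A} ∪ U={T} → {A,T} (+1)
site 2, node NZ: N={C} ∩ Z={C} → {C} (+0)
site 2, node ENUZ: EU={A,T} ∪ NZ={C} → {A,C,T} (+1)
site 2, node CENUVZ: CV={A,T} ∩ ENUZ={A,C,T} → {A,T} (+0)
site 3, node CV: C={A} ∪ V={G} → {A,G} (+1)
site 3, node EU: E={A} ∪ U={T} → {A,T} (+1)
site 3, node NZ: N={C} ∪ Z={T} → {C,T} (+1)
site 3, node ENUZ: EU={A,T} ∩ NZ={C,T} → {T} (+0)
site 3, node CENUVZ: CV={A,G} ∪ ENUZ={T} → {A,G,T} (+1)
per-site changes: [3, 3, 3, 4]; total = 13

13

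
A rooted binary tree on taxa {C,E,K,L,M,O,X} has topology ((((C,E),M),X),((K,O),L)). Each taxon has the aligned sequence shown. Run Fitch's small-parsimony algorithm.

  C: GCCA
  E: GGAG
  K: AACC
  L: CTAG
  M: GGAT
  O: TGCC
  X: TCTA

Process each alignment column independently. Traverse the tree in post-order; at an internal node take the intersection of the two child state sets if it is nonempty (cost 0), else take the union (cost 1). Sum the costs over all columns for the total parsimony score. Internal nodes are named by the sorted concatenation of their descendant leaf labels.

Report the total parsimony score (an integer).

14

site 0, node CE: C={G} ∩ E={G} → {G} (+0)
site 0, node CEM: CE={G} ∩ M={G} → {G} (+0)
site 0, node CEMX: CEM={G} ∪ X={T} → {G,T} (+1)
site 0, node KO: K={A} ∪ O={T} → {A,T} (+1)
site 0, node KLO: KO={A,T} ∪ L={C} → {A,C,T} (+1)
site 0, node CEKLMOX: CEMX={G,T} ∩ KLO={A,C,T} → {T} (+0)
site 1, node CE: C={C} ∪ E={G} → {C,G} (+1)
site 1, node CEM: CE={C,G} ∩ M={G} → {G} (+0)
site 1, node CEMX: CEM={G} ∪ X={C} → {C,G} (+1)
site 1, node KO: K={A} ∪ O={G} → {A,G} (+1)
site 1, node KLO: KO={A,G} ∪ L={T} → {A,G,T} (+1)
site 1, node CEKLMOX: CEMX={C,G} ∩ KLO={A,G,T} → {G} (+0)
site 2, node CE: C={C} ∪ E={A} → {A,C} (+1)
site 2, node CEM: CE={A,C} ∩ M={A} → {A} (+0)
site 2, node CEMX: CEM={A} ∪ X={T} → {A,T} (+1)
site 2, node KO: K={C} ∩ O={C} → {C} (+0)
site 2, node KLO: KO={C} ∪ L={A} → {A,C} (+1)
site 2, node CEKLMOX: CEMX={A,T} ∩ KLO={A,C} → {A} (+0)
site 3, node CE: C={A} ∪ E={G} → {A,G} (+1)
site 3, node CEM: CE={A,G} ∪ M={T} → {A,G,T} (+1)
site 3, node CEMX: CEM={A,G,T} ∩ X={A} → {A} (+0)
site 3, node KO: K={C} ∩ O={C} → {C} (+0)
site 3, node KLO: KO={C} ∪ L={G} → {C,G} (+1)
site 3, node CEKLMOX: CEMX={A} ∪ KLO={C,G} → {A,C,G} (+1)
per-site changes: [3, 4, 3, 4]; total = 14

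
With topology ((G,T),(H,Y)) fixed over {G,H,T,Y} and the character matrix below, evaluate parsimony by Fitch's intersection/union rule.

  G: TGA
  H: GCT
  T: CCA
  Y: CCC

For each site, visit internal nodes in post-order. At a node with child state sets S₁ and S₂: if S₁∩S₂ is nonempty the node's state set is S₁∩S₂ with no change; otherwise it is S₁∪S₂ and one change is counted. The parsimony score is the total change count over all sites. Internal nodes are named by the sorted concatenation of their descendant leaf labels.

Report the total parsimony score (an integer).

5

site 0, node GT: G={T} ∪ T={C} → {C,T} (+1)
site 0, node HY: H={G} ∪ Y={C} → {C,G} (+1)
site 0, node GHTY: GT={C,T} ∩ HY={C,G} → {C} (+0)
site 1, node GT: G={G} ∪ T={C} → {C,G} (+1)
site 1, node HY: H={C} ∩ Y={C} → {C} (+0)
site 1, node GHTY: GT={C,G} ∩ HY={C} → {C} (+0)
site 2, node GT: G={A} ∩ T={A} → {A} (+0)
site 2, node HY: H={T} ∪ Y={C} → {C,T} (+1)
site 2, node GHTY: GT={A} ∪ HY={C,T} → {A,C,T} (+1)
per-site changes: [2, 1, 2]; total = 5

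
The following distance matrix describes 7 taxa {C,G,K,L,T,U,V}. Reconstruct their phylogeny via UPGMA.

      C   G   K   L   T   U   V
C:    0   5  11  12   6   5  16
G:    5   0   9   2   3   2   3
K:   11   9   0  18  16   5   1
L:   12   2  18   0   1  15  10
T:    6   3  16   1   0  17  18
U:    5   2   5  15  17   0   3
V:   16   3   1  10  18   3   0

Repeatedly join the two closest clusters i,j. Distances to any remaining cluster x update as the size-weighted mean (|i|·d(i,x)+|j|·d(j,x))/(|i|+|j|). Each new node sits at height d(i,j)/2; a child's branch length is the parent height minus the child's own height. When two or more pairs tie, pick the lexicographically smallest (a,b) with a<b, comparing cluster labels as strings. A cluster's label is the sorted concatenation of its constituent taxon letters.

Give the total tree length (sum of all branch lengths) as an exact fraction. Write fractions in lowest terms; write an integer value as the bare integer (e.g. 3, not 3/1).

1207/60

iteration 1: select K,V (d=1); attach at lengths (1/2, 1/2); label the merged cluster KV
  updated: d(C,KV)=27/2, d(G,KV)=6, d(KV,L)=14, d(KV,T)=17, d(KV,U)=4
iteration 2: select L,T (d=1); attach at lengths (1/2, 1/2); label the merged cluster LT
  updated: d(C,LT)=9, d(G,LT)=5/2, d(KV,LT)=31/2, d(LT,U)=16
iteration 3: select G,U (d=2); attach at lengths (1, 1); label the merged cluster GU
  updated: d(C,GU)=5, d(GU,KV)=5, d(GU,LT)=37/4
iteration 4: select C,GU (d=5); attach at lengths (5/2, 3/2); label the merged cluster CGU
  updated: d(CGU,KV)=47/6, d(CGU,LT)=55/6
iteration 5: select CGU,KV (d=47/6); attach at lengths (17/12, 41/12); label the merged cluster CGKUV
  updated: d(CGKUV,LT)=117/10
iteration 6: select CGKUV,LT (d=117/10); attach at lengths (29/15, 107/20); label the merged cluster CGKLTUV
final tree: (((C:5/2,(G:1,U:1):3/2):17/12,(K:1/2,V:1/2):41/12):29/15,(L:1/2,T:1/2):107/20)
total length: 1207/60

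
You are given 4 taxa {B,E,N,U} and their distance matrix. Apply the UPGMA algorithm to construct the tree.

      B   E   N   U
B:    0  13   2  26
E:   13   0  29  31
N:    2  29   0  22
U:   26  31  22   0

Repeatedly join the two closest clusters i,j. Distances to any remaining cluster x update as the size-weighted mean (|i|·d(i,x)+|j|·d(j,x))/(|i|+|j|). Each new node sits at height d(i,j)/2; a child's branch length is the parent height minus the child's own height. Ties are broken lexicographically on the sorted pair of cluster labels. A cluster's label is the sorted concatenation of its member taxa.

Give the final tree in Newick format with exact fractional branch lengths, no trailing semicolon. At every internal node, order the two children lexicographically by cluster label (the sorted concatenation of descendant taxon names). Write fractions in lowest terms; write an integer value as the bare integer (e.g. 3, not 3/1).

(((B:1,N:1):19/2,E:21/2):8/3,U:79/6)

1. join B+N (d=2) ⇒ BN; edges |B|=1, |N|=1
  updated: d(BN,E)=21, d(BN,U)=24
2. join BN+E (d=21) ⇒ BEN; edges |BN|=19/2, |E|=21/2
  updated: d(BEN,U)=79/3
3. join BEN+U (d=79/3) ⇒ BENU; edges |BEN|=8/3, |U|=79/6
final tree: (((B:1,N:1):19/2,E:21/2):8/3,U:79/6)
total length: 227/6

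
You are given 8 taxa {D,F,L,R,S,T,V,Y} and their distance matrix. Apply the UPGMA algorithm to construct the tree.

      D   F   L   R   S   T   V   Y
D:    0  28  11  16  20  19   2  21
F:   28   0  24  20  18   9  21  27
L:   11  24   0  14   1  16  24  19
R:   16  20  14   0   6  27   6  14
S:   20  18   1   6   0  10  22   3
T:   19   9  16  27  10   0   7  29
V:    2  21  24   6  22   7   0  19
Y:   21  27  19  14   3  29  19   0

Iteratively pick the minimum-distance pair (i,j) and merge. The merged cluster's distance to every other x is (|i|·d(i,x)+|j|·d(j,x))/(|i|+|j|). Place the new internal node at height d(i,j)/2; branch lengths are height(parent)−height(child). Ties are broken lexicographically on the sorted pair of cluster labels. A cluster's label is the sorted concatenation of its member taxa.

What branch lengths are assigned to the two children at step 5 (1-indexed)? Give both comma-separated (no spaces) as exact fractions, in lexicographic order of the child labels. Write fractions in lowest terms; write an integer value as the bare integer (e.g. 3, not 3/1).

1,6

iteration 1: select L,S (d=1); attach at lengths (1/2, 1/2); label the merged cluster LS
  updated: d(D,LS)=31/2, d(F,LS)=21, d(LS,R)=10, d(LS,T)=13, d(LS,V)=23, d(LS,Y)=11
iteration 2: select D,V (d=2); attach at lengths (1, 1); label the merged cluster DV
  updated: d(DV,F)=49/2, d(DV,LS)=77/4, d(DV,R)=11, d(DV,T)=13, d(DV,Y)=20
iteration 3: select F,T (d=9); attach at lengths (9/2, 9/2); label the merged cluster FT
  updated: d(DV,FT)=75/4, d(FT,LS)=17, d(FT,R)=47/2, d(FT,Y)=28
iteration 4: select LS,R (d=10); attach at lengths (9/2, 5); label the merged cluster LRS
  updated: d(DV,LRS)=33/2, d(FT,LRS)=115/6, d(LRS,Y)=12
iteration 5: select LRS,Y (d=12); attach at lengths (1, 6); label the merged cluster LRSY
  updated: d(DV,LRSY)=139/8, d(FT,LRSY)=171/8
iteration 6: select DV,LRSY (d=139/8); attach at lengths (123/16, 43/16); label the merged cluster DLRSVY
  updated: d(DLRSVY,FT)=41/2
iteration 7: select DLRSVY,FT (d=41/2); attach at lengths (25/16, 23/4); label the merged cluster DFLRSTVY
final tree: (((D:1,V:1):123/16,(((L:1/2,S:1/2):9/2,R:5):1,Y:6):43/16):25/16,(F:9/2,T:9/2):23/4)
total length: 739/16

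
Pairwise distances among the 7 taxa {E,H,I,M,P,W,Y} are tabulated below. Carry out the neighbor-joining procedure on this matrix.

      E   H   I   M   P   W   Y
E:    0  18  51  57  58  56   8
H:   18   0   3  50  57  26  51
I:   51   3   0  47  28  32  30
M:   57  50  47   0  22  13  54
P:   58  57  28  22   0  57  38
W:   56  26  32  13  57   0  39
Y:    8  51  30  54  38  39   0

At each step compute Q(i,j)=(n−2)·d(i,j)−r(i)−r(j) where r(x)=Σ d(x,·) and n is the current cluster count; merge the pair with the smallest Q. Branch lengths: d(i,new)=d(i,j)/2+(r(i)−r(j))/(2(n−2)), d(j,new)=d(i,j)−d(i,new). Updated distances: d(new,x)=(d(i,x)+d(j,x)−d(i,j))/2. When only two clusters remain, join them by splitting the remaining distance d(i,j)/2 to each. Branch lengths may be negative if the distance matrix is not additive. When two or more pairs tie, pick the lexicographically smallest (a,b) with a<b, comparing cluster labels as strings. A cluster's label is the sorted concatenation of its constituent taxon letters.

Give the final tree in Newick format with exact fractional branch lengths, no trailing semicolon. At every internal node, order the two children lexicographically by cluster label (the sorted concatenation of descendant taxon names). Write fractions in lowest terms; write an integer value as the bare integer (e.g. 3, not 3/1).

1. join E+Y (d=8, Q=-428) ⇒ EY; edges |E|=34/5, |Y|=6/5
  updated: d(EY,H)=61/2, d(EY,I)=73/2, d(EY,M)=103/2, d(EY,P)=44, d(EY,W)=87/2
2. join M+P (d=22, Q=-607/2) ⇒ MP; edges |M|=127/16, |P|=225/16
  updated: d(EY,MP)=147/4, d(H,MP)=85/2, d(I,MP)=53/2, d(MP,W)=24
3. join H+I (d=3, Q=-191) ⇒ HI; edges |H|=13/6, |I|=5/6
  updated: d(EY,HI)=32, d(HI,MP)=33, d(HI,W)=55/2
4. join EY+HI (d=32, Q=-563/4) ⇒ EHIY; edges |EY|=335/16, |HI|=177/16
  updated: d(EHIY,MP)=151/8, d(EHIY,W)=39/2
5. join EHIY+MP (d=151/8, Q=-499/8) ⇒ EHIMPY; edges |EHIY|=115/16, |MP|=187/16
  updated: d(EHIMPY,W)=197/16
6. join EHIMPY+W (d=197/16) ⇒ EHIMPWY; edges |EHIMPY|=197/32, |W|=197/32
final tree: ((((E:34/5,Y:6/5):335/16,(H:13/6,I:5/6):177/16):115/16,(M:127/16,P:225/16):187/16):197/32,W:197/32)
total length: 1539/16

((((E:34/5,Y:6/5):335/16,(H:13/6,I:5/6):177/16):115/16,(M:127/16,P:225/16):187/16):197/32,W:197/32)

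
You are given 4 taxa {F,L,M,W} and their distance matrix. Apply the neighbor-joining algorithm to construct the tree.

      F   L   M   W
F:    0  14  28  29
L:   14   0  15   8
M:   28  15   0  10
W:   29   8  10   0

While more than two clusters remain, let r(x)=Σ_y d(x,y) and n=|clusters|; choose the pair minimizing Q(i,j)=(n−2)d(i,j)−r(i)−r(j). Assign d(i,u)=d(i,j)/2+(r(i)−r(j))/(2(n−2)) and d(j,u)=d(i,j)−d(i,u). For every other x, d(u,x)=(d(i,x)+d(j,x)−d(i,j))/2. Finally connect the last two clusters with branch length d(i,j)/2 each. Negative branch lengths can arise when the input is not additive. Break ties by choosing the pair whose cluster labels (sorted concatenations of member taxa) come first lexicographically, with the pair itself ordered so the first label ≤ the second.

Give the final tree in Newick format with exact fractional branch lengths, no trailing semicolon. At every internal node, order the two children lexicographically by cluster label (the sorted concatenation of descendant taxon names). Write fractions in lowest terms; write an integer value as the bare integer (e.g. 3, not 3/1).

(((F:31/2,L:-3/2):8,M:13/2):7/4,W:7/4)

step 1: merge (F,L) at d=14, Q=-80; branch lengths F→31/2, L→-3/2; new cluster FL
  updated: d(FL,M)=29/2, d(FL,W)=23/2
step 2: merge (FL,M) at d=29/2, Q=-36; branch lengths FL→8, M→13/2; new cluster FLM
  updated: d(FLM,W)=7/2
step 3: merge (FLM,W) at d=7/2; branch lengths FLM→7/4, W→7/4; new cluster FLMW
final tree: (((F:31/2,L:-3/2):8,M:13/2):7/4,W:7/4)
total length: 32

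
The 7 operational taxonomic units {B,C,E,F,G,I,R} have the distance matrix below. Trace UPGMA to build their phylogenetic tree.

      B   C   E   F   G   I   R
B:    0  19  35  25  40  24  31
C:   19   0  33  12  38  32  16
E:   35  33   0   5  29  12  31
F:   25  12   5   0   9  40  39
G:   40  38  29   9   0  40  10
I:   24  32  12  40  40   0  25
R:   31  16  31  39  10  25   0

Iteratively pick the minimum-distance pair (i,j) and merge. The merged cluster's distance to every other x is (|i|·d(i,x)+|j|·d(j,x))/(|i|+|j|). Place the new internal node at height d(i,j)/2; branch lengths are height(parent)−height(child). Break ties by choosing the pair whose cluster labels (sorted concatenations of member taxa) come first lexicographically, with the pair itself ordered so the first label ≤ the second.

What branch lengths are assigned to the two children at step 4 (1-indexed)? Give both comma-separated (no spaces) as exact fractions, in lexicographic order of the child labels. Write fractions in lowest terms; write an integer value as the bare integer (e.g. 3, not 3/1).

1. join E+F (d=5) ⇒ EF; edges |E|=5/2, |F|=5/2
  updated: d(B,EF)=30, d(C,EF)=45/2, d(EF,G)=19, d(EF,I)=26, d(EF,R)=35
2. join G+R (d=10) ⇒ GR; edges |G|=5, |R|=5
  updated: d(B,GR)=71/2, d(C,GR)=27, d(EF,GR)=27, d(GR,I)=65/2
3. join B+C (d=19) ⇒ BC; edges |B|=19/2, |C|=19/2
  updated: d(BC,EF)=105/4, d(BC,GR)=125/4, d(BC,I)=28
4. join EF+I (d=26) ⇒ EFI; edges |EF|=21/2, |I|=13
  updated: d(BC,EFI)=161/6, d(EFI,GR)=173/6
5. join BC+EFI (d=161/6) ⇒ BCEFI; edges |BC|=47/12, |EFI|=5/12
  updated: d(BCEFI,GR)=149/5
6. join BCEFI+GR (d=149/5) ⇒ BCEFGIR; edges |BCEFI|=89/60, |GR|=99/10
final tree: (((B:19/2,C:19/2):47/12,((E:5/2,F:5/2):21/2,I:13):5/12):89/60,(G:5,R:5):99/10)
total length: 4393/60

21/2,13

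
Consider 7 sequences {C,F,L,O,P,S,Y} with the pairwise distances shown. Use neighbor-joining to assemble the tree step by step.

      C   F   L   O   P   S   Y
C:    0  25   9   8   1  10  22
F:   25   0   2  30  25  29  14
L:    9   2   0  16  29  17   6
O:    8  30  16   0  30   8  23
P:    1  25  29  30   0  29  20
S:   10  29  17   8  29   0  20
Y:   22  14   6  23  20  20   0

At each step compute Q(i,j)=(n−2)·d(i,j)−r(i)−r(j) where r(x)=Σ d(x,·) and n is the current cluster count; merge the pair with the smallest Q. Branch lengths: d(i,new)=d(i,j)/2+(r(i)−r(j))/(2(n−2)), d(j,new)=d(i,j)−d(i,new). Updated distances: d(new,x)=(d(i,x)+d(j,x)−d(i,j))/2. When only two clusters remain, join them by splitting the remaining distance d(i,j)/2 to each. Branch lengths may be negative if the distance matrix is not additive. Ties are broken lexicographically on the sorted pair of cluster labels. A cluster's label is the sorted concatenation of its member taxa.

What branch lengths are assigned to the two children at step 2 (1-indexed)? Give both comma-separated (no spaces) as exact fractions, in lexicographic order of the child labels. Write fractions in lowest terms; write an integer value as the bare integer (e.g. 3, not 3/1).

iteration 1: select C,P (d=1, Q=-204); attach at lengths (-27/5, 32/5); label the merged cluster CP
  updated: d(CP,F)=49/2, d(CP,L)=37/2, d(CP,O)=37/2, d(CP,S)=19, d(CP,Y)=41/2
iteration 2: select O,S (d=8, Q=-313/2); attach at lengths (69/16, 59/16); label the merged cluster OS
  updated: d(CP,OS)=59/4, d(F,OS)=51/2, d(L,OS)=25/2, d(OS,Y)=35/2
iteration 3: select CP,OS (d=59/4, Q=-417/4); attach at lengths (209/24, 145/24); label the merged cluster COPS
  updated: d(COPS,F)=141/8, d(COPS,L)=65/8, d(COPS,Y)=93/8
iteration 4: select COPS,Y (d=93/8, Q=-183/4); attach at lengths (29/4, 35/8); label the merged cluster COPSY
  updated: d(COPSY,F)=10, d(COPSY,L)=5/4
iteration 5: select COPSY,F (d=10, Q=-53/4); attach at lengths (37/8, 43/8); label the merged cluster CFOPSY
  updated: d(CFOPSY,L)=-27/8
iteration 6: select CFOPSY,L (d=-27/8); attach at lengths (-27/16, -27/16); label the merged cluster CFLOPSY
final tree: (((((C:-27/5,P:32/5):209/24,(O:69/16,S:59/16):145/24):29/4,Y:35/8):37/8,F:43/8):-27/16,L:-27/16)
total length: 42

69/16,59/16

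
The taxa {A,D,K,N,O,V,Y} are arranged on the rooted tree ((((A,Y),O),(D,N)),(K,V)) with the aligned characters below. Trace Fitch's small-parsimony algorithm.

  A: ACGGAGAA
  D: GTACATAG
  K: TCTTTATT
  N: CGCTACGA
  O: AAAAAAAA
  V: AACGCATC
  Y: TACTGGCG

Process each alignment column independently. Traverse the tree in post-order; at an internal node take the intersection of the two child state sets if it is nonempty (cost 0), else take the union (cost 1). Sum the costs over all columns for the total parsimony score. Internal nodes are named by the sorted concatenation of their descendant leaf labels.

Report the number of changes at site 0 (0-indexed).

4

AY@0: {A} ∪ {T} = {A,T} (union, +1)
AOY@0: {A,T} ∩ {A} = {A} (intersection, +0)
DN@0: {G} ∪ {C} = {C,G} (union, +1)
ADNOY@0: {A} ∪ {C,G} = {A,C,G} (union, +1)
KV@0: {T} ∪ {A} = {A,T} (union, +1)
ADKNOVY@0: {A,C,G} ∩ {A,T} = {A} (intersection, +0)
AY@1: {C} ∪ {A} = {A,C} (union, +1)
AOY@1: {A,C} ∩ {A} = {A} (intersection, +0)
DN@1: {T} ∪ {G} = {G,T} (union, +1)
ADNOY@1: {A} ∪ {G,T} = {A,G,T} (union, +1)
KV@1: {C} ∪ {A} = {A,C} (union, +1)
ADKNOVY@1: {A,G,T} ∩ {A,C} = {A} (intersection, +0)
AY@2: {G} ∪ {C} = {C,G} (union, +1)
AOY@2: {C,G} ∪ {A} = {A,C,G} (union, +1)
DN@2: {A} ∪ {C} = {A,C} (union, +1)
ADNOY@2: {A,C,G} ∩ {A,C} = {A,C} (intersection, +0)
KV@2: {T} ∪ {C} = {C,T} (union, +1)
ADKNOVY@2: {A,C} ∩ {C,T} = {C} (intersection, +0)
AY@3: {G} ∪ {T} = {G,T} (union, +1)
AOY@3: {G,T} ∪ {A} = {A,G,T} (union, +1)
DN@3: {C} ∪ {T} = {C,T} (union, +1)
ADNOY@3: {A,G,T} ∩ {C,T} = {T} (intersection, +0)
KV@3: {T} ∪ {G} = {G,T} (union, +1)
ADKNOVY@3: {T} ∩ {G,T} = {T} (intersection, +0)
AY@4: {A} ∪ {G} = {A,G} (union, +1)
AOY@4: {A,G} ∩ {A} = {A} (intersection, +0)
DN@4: {A} ∩ {A} = {A} (intersection, +0)
ADNOY@4: {A} ∩ {A} = {A} (intersection, +0)
KV@4: {T} ∪ {C} = {C,T} (union, +1)
ADKNOVY@4: {A} ∪ {C,T} = {A,C,T} (union, +1)
AY@5: {G} ∩ {G} = {G} (intersection, +0)
AOY@5: {G} ∪ {A} = {A,G} (union, +1)
DN@5: {T} ∪ {C} = {C,T} (union, +1)
ADNOY@5: {A,G} ∪ {C,T} = {A,C,G,T} (union, +1)
KV@5: {A} ∩ {A} = {A} (intersection, +0)
ADKNOVY@5: {A,C,G,T} ∩ {A} = {A} (intersection, +0)
AY@6: {A} ∪ {C} = {A,C} (union, +1)
AOY@6: {A,C} ∩ {A} = {A} (intersection, +0)
DN@6: {A} ∪ {G} = {A,G} (union, +1)
ADNOY@6: {A} ∩ {A,G} = {A} (intersection, +0)
KV@6: {T} ∩ {T} = {T} (intersection, +0)
ADKNOVY@6: {A} ∪ {T} = {A,T} (union, +1)
AY@7: {A} ∪ {G} = {A,G} (union, +1)
AOY@7: {A,G} ∩ {A} = {A} (intersection, +0)
DN@7: {G} ∪ {A} = {A,G} (union, +1)
ADNOY@7: {A} ∩ {A,G} = {A} (intersection, +0)
KV@7: {T} ∪ {C} = {C,T} (union, +1)
ADKNOVY@7: {A} ∪ {C,T} = {A,C,T} (union, +1)
per-site changes: [4, 4, 4, 4, 3, 3, 3, 4]; total = 29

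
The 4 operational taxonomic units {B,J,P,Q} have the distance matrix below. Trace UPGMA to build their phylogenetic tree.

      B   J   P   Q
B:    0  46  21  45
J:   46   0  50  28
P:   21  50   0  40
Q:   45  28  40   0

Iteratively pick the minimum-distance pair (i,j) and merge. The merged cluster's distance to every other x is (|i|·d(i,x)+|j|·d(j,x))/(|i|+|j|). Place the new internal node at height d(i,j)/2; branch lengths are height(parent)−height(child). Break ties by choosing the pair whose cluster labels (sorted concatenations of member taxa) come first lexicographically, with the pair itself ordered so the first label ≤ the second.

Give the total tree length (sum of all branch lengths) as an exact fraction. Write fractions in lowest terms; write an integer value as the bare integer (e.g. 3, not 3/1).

iteration 1: select B,P (d=21); attach at lengths (21/2, 21/2); label the merged cluster BP
  updated: d(BP,J)=48, d(BP,Q)=85/2
iteration 2: select J,Q (d=28); attach at lengths (14, 14); label the merged cluster JQ
  updated: d(BP,JQ)=181/4
iteration 3: select BP,JQ (d=181/4); attach at lengths (97/8, 69/8); label the merged cluster BJPQ
final tree: ((B:21/2,P:21/2):97/8,(J:14,Q:14):69/8)
total length: 279/4

279/4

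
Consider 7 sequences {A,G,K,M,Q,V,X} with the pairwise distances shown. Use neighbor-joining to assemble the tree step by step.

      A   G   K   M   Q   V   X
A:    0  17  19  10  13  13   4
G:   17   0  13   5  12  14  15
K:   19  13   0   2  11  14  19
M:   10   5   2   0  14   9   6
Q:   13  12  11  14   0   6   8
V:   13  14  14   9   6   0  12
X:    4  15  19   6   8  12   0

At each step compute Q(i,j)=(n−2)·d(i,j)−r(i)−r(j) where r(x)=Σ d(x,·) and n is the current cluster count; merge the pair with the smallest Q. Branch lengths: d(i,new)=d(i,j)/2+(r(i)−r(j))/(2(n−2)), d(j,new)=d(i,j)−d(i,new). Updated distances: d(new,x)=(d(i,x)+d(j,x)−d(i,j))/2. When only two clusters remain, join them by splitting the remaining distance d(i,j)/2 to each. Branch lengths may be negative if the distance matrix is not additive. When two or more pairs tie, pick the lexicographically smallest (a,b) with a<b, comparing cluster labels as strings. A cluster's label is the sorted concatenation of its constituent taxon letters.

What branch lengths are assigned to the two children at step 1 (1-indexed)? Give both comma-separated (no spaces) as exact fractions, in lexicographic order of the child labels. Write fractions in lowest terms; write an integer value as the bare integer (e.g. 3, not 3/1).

16/5,4/5

iteration 1: select A,X (d=4, Q=-120); attach at lengths (16/5, 4/5); label the merged cluster AX
  updated: d(AX,G)=14, d(AX,K)=17, d(AX,M)=6, d(AX,Q)=17/2, d(AX,V)=21/2
iteration 2: select K,M (d=2, Q=-85); attach at lengths (29/8, -13/8); label the merged cluster KM
  updated: d(AX,KM)=21/2, d(G,KM)=8, d(KM,Q)=23/2, d(KM,V)=21/2
iteration 3: select G,KM (d=8, Q=-129/2); attach at lengths (21/4, 11/4); label the merged cluster GKM
  updated: d(AX,GKM)=33/4, d(GKM,Q)=31/4, d(GKM,V)=33/4
iteration 4: select AX,GKM (d=33/4, Q=-35); attach at lengths (39/8, 27/8); label the merged cluster AGKMX
  updated: d(AGKMX,Q)=4, d(AGKMX,V)=21/4
iteration 5: select AGKMX,Q (d=4, Q=-61/4); attach at lengths (13/8, 19/8); label the merged cluster AGKMQX
  updated: d(AGKMQX,V)=29/8
iteration 6: select AGKMQX,V (d=29/8); attach at lengths (29/16, 29/16); label the merged cluster AGKMQVX
final tree: ((((A:16/5,X:4/5):39/8,(G:21/4,(K:29/8,M:-13/8):11/4):27/8):13/8,Q:19/8):29/16,V:29/16)
total length: 239/8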